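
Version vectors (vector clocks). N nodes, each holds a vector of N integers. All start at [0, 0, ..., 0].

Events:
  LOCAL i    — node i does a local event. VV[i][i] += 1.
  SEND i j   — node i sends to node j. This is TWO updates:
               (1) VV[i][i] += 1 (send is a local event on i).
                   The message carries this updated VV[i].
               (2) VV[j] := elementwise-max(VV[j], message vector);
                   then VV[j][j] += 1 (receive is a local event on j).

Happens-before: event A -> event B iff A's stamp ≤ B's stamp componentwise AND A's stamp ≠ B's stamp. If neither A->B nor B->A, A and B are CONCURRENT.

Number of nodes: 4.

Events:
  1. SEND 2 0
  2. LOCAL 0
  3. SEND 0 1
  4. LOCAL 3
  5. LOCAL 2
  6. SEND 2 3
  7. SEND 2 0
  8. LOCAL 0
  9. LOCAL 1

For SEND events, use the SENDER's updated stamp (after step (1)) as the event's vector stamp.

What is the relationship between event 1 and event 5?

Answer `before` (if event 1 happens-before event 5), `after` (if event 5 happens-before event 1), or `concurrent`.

Initial: VV[0]=[0, 0, 0, 0]
Initial: VV[1]=[0, 0, 0, 0]
Initial: VV[2]=[0, 0, 0, 0]
Initial: VV[3]=[0, 0, 0, 0]
Event 1: SEND 2->0: VV[2][2]++ -> VV[2]=[0, 0, 1, 0], msg_vec=[0, 0, 1, 0]; VV[0]=max(VV[0],msg_vec) then VV[0][0]++ -> VV[0]=[1, 0, 1, 0]
Event 2: LOCAL 0: VV[0][0]++ -> VV[0]=[2, 0, 1, 0]
Event 3: SEND 0->1: VV[0][0]++ -> VV[0]=[3, 0, 1, 0], msg_vec=[3, 0, 1, 0]; VV[1]=max(VV[1],msg_vec) then VV[1][1]++ -> VV[1]=[3, 1, 1, 0]
Event 4: LOCAL 3: VV[3][3]++ -> VV[3]=[0, 0, 0, 1]
Event 5: LOCAL 2: VV[2][2]++ -> VV[2]=[0, 0, 2, 0]
Event 6: SEND 2->3: VV[2][2]++ -> VV[2]=[0, 0, 3, 0], msg_vec=[0, 0, 3, 0]; VV[3]=max(VV[3],msg_vec) then VV[3][3]++ -> VV[3]=[0, 0, 3, 2]
Event 7: SEND 2->0: VV[2][2]++ -> VV[2]=[0, 0, 4, 0], msg_vec=[0, 0, 4, 0]; VV[0]=max(VV[0],msg_vec) then VV[0][0]++ -> VV[0]=[4, 0, 4, 0]
Event 8: LOCAL 0: VV[0][0]++ -> VV[0]=[5, 0, 4, 0]
Event 9: LOCAL 1: VV[1][1]++ -> VV[1]=[3, 2, 1, 0]
Event 1 stamp: [0, 0, 1, 0]
Event 5 stamp: [0, 0, 2, 0]
[0, 0, 1, 0] <= [0, 0, 2, 0]? True
[0, 0, 2, 0] <= [0, 0, 1, 0]? False
Relation: before

Answer: before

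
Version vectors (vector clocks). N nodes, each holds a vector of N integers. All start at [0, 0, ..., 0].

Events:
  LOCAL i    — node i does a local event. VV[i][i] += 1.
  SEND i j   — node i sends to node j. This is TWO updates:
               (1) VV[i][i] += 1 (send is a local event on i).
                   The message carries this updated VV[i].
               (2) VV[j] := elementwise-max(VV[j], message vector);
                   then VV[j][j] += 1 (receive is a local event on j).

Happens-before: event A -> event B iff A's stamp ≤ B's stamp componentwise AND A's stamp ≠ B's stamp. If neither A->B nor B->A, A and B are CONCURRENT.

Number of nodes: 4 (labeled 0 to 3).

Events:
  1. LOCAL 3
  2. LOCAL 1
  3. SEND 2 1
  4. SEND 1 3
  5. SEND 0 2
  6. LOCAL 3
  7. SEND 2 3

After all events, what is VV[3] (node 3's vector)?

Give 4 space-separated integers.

Initial: VV[0]=[0, 0, 0, 0]
Initial: VV[1]=[0, 0, 0, 0]
Initial: VV[2]=[0, 0, 0, 0]
Initial: VV[3]=[0, 0, 0, 0]
Event 1: LOCAL 3: VV[3][3]++ -> VV[3]=[0, 0, 0, 1]
Event 2: LOCAL 1: VV[1][1]++ -> VV[1]=[0, 1, 0, 0]
Event 3: SEND 2->1: VV[2][2]++ -> VV[2]=[0, 0, 1, 0], msg_vec=[0, 0, 1, 0]; VV[1]=max(VV[1],msg_vec) then VV[1][1]++ -> VV[1]=[0, 2, 1, 0]
Event 4: SEND 1->3: VV[1][1]++ -> VV[1]=[0, 3, 1, 0], msg_vec=[0, 3, 1, 0]; VV[3]=max(VV[3],msg_vec) then VV[3][3]++ -> VV[3]=[0, 3, 1, 2]
Event 5: SEND 0->2: VV[0][0]++ -> VV[0]=[1, 0, 0, 0], msg_vec=[1, 0, 0, 0]; VV[2]=max(VV[2],msg_vec) then VV[2][2]++ -> VV[2]=[1, 0, 2, 0]
Event 6: LOCAL 3: VV[3][3]++ -> VV[3]=[0, 3, 1, 3]
Event 7: SEND 2->3: VV[2][2]++ -> VV[2]=[1, 0, 3, 0], msg_vec=[1, 0, 3, 0]; VV[3]=max(VV[3],msg_vec) then VV[3][3]++ -> VV[3]=[1, 3, 3, 4]
Final vectors: VV[0]=[1, 0, 0, 0]; VV[1]=[0, 3, 1, 0]; VV[2]=[1, 0, 3, 0]; VV[3]=[1, 3, 3, 4]

Answer: 1 3 3 4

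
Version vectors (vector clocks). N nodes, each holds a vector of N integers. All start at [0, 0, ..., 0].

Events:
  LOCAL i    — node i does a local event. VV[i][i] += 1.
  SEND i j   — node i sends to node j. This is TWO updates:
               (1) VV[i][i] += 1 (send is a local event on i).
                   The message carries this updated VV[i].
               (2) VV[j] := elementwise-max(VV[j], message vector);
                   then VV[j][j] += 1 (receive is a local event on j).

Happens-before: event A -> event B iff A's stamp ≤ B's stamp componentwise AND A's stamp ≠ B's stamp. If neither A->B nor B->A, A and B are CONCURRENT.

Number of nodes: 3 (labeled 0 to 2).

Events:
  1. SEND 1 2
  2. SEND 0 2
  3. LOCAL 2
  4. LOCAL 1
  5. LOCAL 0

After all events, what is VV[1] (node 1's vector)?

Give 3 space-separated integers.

Answer: 0 2 0

Derivation:
Initial: VV[0]=[0, 0, 0]
Initial: VV[1]=[0, 0, 0]
Initial: VV[2]=[0, 0, 0]
Event 1: SEND 1->2: VV[1][1]++ -> VV[1]=[0, 1, 0], msg_vec=[0, 1, 0]; VV[2]=max(VV[2],msg_vec) then VV[2][2]++ -> VV[2]=[0, 1, 1]
Event 2: SEND 0->2: VV[0][0]++ -> VV[0]=[1, 0, 0], msg_vec=[1, 0, 0]; VV[2]=max(VV[2],msg_vec) then VV[2][2]++ -> VV[2]=[1, 1, 2]
Event 3: LOCAL 2: VV[2][2]++ -> VV[2]=[1, 1, 3]
Event 4: LOCAL 1: VV[1][1]++ -> VV[1]=[0, 2, 0]
Event 5: LOCAL 0: VV[0][0]++ -> VV[0]=[2, 0, 0]
Final vectors: VV[0]=[2, 0, 0]; VV[1]=[0, 2, 0]; VV[2]=[1, 1, 3]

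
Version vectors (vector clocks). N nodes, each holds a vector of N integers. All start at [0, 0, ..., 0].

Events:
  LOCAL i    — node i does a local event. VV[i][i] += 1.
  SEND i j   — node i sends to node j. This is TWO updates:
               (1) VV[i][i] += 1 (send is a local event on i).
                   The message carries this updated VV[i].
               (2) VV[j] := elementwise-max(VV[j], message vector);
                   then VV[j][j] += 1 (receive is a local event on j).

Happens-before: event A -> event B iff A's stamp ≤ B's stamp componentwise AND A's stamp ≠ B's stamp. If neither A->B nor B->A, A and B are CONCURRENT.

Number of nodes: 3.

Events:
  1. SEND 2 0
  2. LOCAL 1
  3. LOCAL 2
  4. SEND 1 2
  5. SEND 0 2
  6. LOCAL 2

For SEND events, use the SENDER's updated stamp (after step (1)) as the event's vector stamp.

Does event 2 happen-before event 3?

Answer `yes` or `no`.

Initial: VV[0]=[0, 0, 0]
Initial: VV[1]=[0, 0, 0]
Initial: VV[2]=[0, 0, 0]
Event 1: SEND 2->0: VV[2][2]++ -> VV[2]=[0, 0, 1], msg_vec=[0, 0, 1]; VV[0]=max(VV[0],msg_vec) then VV[0][0]++ -> VV[0]=[1, 0, 1]
Event 2: LOCAL 1: VV[1][1]++ -> VV[1]=[0, 1, 0]
Event 3: LOCAL 2: VV[2][2]++ -> VV[2]=[0, 0, 2]
Event 4: SEND 1->2: VV[1][1]++ -> VV[1]=[0, 2, 0], msg_vec=[0, 2, 0]; VV[2]=max(VV[2],msg_vec) then VV[2][2]++ -> VV[2]=[0, 2, 3]
Event 5: SEND 0->2: VV[0][0]++ -> VV[0]=[2, 0, 1], msg_vec=[2, 0, 1]; VV[2]=max(VV[2],msg_vec) then VV[2][2]++ -> VV[2]=[2, 2, 4]
Event 6: LOCAL 2: VV[2][2]++ -> VV[2]=[2, 2, 5]
Event 2 stamp: [0, 1, 0]
Event 3 stamp: [0, 0, 2]
[0, 1, 0] <= [0, 0, 2]? False. Equal? False. Happens-before: False

Answer: no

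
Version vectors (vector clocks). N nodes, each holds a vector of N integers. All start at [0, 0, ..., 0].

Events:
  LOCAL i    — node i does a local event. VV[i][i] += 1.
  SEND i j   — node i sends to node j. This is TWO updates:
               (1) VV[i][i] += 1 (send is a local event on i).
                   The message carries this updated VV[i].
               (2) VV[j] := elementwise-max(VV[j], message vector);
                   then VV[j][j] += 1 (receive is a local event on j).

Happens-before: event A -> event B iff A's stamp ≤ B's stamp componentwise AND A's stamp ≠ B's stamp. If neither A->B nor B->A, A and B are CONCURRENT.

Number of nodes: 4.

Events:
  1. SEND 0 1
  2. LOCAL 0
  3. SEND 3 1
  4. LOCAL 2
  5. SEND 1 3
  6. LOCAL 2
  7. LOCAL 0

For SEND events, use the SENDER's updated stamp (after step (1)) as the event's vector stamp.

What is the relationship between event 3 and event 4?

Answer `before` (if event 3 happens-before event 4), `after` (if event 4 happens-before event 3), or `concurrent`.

Answer: concurrent

Derivation:
Initial: VV[0]=[0, 0, 0, 0]
Initial: VV[1]=[0, 0, 0, 0]
Initial: VV[2]=[0, 0, 0, 0]
Initial: VV[3]=[0, 0, 0, 0]
Event 1: SEND 0->1: VV[0][0]++ -> VV[0]=[1, 0, 0, 0], msg_vec=[1, 0, 0, 0]; VV[1]=max(VV[1],msg_vec) then VV[1][1]++ -> VV[1]=[1, 1, 0, 0]
Event 2: LOCAL 0: VV[0][0]++ -> VV[0]=[2, 0, 0, 0]
Event 3: SEND 3->1: VV[3][3]++ -> VV[3]=[0, 0, 0, 1], msg_vec=[0, 0, 0, 1]; VV[1]=max(VV[1],msg_vec) then VV[1][1]++ -> VV[1]=[1, 2, 0, 1]
Event 4: LOCAL 2: VV[2][2]++ -> VV[2]=[0, 0, 1, 0]
Event 5: SEND 1->3: VV[1][1]++ -> VV[1]=[1, 3, 0, 1], msg_vec=[1, 3, 0, 1]; VV[3]=max(VV[3],msg_vec) then VV[3][3]++ -> VV[3]=[1, 3, 0, 2]
Event 6: LOCAL 2: VV[2][2]++ -> VV[2]=[0, 0, 2, 0]
Event 7: LOCAL 0: VV[0][0]++ -> VV[0]=[3, 0, 0, 0]
Event 3 stamp: [0, 0, 0, 1]
Event 4 stamp: [0, 0, 1, 0]
[0, 0, 0, 1] <= [0, 0, 1, 0]? False
[0, 0, 1, 0] <= [0, 0, 0, 1]? False
Relation: concurrent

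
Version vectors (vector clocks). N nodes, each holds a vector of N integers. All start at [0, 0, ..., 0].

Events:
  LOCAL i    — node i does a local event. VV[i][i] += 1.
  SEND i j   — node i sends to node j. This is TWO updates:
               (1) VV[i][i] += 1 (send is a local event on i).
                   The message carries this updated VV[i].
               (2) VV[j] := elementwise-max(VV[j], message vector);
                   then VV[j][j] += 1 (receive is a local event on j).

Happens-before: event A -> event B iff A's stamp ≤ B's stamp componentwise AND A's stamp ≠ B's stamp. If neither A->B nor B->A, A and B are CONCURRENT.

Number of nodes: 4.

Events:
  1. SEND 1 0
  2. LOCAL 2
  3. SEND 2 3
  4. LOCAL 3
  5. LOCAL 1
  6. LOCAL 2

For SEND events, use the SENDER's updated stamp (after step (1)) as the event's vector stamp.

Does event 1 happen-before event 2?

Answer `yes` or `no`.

Answer: no

Derivation:
Initial: VV[0]=[0, 0, 0, 0]
Initial: VV[1]=[0, 0, 0, 0]
Initial: VV[2]=[0, 0, 0, 0]
Initial: VV[3]=[0, 0, 0, 0]
Event 1: SEND 1->0: VV[1][1]++ -> VV[1]=[0, 1, 0, 0], msg_vec=[0, 1, 0, 0]; VV[0]=max(VV[0],msg_vec) then VV[0][0]++ -> VV[0]=[1, 1, 0, 0]
Event 2: LOCAL 2: VV[2][2]++ -> VV[2]=[0, 0, 1, 0]
Event 3: SEND 2->3: VV[2][2]++ -> VV[2]=[0, 0, 2, 0], msg_vec=[0, 0, 2, 0]; VV[3]=max(VV[3],msg_vec) then VV[3][3]++ -> VV[3]=[0, 0, 2, 1]
Event 4: LOCAL 3: VV[3][3]++ -> VV[3]=[0, 0, 2, 2]
Event 5: LOCAL 1: VV[1][1]++ -> VV[1]=[0, 2, 0, 0]
Event 6: LOCAL 2: VV[2][2]++ -> VV[2]=[0, 0, 3, 0]
Event 1 stamp: [0, 1, 0, 0]
Event 2 stamp: [0, 0, 1, 0]
[0, 1, 0, 0] <= [0, 0, 1, 0]? False. Equal? False. Happens-before: False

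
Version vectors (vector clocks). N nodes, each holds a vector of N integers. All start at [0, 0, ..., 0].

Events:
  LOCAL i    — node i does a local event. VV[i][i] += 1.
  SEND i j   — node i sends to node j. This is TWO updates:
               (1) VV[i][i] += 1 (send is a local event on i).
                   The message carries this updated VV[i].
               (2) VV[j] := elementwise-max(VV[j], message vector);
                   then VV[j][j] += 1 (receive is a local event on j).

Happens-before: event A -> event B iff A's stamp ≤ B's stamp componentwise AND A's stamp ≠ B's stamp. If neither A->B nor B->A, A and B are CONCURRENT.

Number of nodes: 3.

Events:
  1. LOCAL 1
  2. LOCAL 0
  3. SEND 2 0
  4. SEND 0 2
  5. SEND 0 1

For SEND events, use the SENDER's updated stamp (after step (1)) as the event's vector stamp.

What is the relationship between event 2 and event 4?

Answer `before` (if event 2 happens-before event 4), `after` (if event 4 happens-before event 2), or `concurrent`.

Answer: before

Derivation:
Initial: VV[0]=[0, 0, 0]
Initial: VV[1]=[0, 0, 0]
Initial: VV[2]=[0, 0, 0]
Event 1: LOCAL 1: VV[1][1]++ -> VV[1]=[0, 1, 0]
Event 2: LOCAL 0: VV[0][0]++ -> VV[0]=[1, 0, 0]
Event 3: SEND 2->0: VV[2][2]++ -> VV[2]=[0, 0, 1], msg_vec=[0, 0, 1]; VV[0]=max(VV[0],msg_vec) then VV[0][0]++ -> VV[0]=[2, 0, 1]
Event 4: SEND 0->2: VV[0][0]++ -> VV[0]=[3, 0, 1], msg_vec=[3, 0, 1]; VV[2]=max(VV[2],msg_vec) then VV[2][2]++ -> VV[2]=[3, 0, 2]
Event 5: SEND 0->1: VV[0][0]++ -> VV[0]=[4, 0, 1], msg_vec=[4, 0, 1]; VV[1]=max(VV[1],msg_vec) then VV[1][1]++ -> VV[1]=[4, 2, 1]
Event 2 stamp: [1, 0, 0]
Event 4 stamp: [3, 0, 1]
[1, 0, 0] <= [3, 0, 1]? True
[3, 0, 1] <= [1, 0, 0]? False
Relation: before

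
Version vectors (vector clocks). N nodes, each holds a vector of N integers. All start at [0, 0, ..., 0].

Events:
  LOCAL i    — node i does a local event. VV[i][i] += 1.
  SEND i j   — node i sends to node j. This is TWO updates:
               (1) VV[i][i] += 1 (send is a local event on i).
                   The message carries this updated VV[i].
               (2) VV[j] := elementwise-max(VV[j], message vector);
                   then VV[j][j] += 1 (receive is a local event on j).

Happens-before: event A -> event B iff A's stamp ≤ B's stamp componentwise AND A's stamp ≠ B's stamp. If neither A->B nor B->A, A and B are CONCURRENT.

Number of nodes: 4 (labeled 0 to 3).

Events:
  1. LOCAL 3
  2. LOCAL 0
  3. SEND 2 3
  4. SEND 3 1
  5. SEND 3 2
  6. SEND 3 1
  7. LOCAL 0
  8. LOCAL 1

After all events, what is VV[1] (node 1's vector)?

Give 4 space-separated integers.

Initial: VV[0]=[0, 0, 0, 0]
Initial: VV[1]=[0, 0, 0, 0]
Initial: VV[2]=[0, 0, 0, 0]
Initial: VV[3]=[0, 0, 0, 0]
Event 1: LOCAL 3: VV[3][3]++ -> VV[3]=[0, 0, 0, 1]
Event 2: LOCAL 0: VV[0][0]++ -> VV[0]=[1, 0, 0, 0]
Event 3: SEND 2->3: VV[2][2]++ -> VV[2]=[0, 0, 1, 0], msg_vec=[0, 0, 1, 0]; VV[3]=max(VV[3],msg_vec) then VV[3][3]++ -> VV[3]=[0, 0, 1, 2]
Event 4: SEND 3->1: VV[3][3]++ -> VV[3]=[0, 0, 1, 3], msg_vec=[0, 0, 1, 3]; VV[1]=max(VV[1],msg_vec) then VV[1][1]++ -> VV[1]=[0, 1, 1, 3]
Event 5: SEND 3->2: VV[3][3]++ -> VV[3]=[0, 0, 1, 4], msg_vec=[0, 0, 1, 4]; VV[2]=max(VV[2],msg_vec) then VV[2][2]++ -> VV[2]=[0, 0, 2, 4]
Event 6: SEND 3->1: VV[3][3]++ -> VV[3]=[0, 0, 1, 5], msg_vec=[0, 0, 1, 5]; VV[1]=max(VV[1],msg_vec) then VV[1][1]++ -> VV[1]=[0, 2, 1, 5]
Event 7: LOCAL 0: VV[0][0]++ -> VV[0]=[2, 0, 0, 0]
Event 8: LOCAL 1: VV[1][1]++ -> VV[1]=[0, 3, 1, 5]
Final vectors: VV[0]=[2, 0, 0, 0]; VV[1]=[0, 3, 1, 5]; VV[2]=[0, 0, 2, 4]; VV[3]=[0, 0, 1, 5]

Answer: 0 3 1 5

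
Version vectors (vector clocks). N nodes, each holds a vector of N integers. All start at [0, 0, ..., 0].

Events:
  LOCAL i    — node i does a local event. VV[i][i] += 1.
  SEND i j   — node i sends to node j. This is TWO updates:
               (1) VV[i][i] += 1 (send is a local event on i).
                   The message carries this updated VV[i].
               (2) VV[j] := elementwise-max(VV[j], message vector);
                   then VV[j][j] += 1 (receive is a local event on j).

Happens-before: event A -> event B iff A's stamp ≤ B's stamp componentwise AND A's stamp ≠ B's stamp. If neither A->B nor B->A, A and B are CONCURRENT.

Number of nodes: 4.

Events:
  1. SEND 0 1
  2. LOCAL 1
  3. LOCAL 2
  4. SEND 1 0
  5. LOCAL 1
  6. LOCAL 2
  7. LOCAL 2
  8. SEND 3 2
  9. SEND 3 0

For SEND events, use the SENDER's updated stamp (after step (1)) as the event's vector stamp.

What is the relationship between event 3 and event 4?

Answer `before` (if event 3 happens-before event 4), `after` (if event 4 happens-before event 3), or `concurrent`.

Answer: concurrent

Derivation:
Initial: VV[0]=[0, 0, 0, 0]
Initial: VV[1]=[0, 0, 0, 0]
Initial: VV[2]=[0, 0, 0, 0]
Initial: VV[3]=[0, 0, 0, 0]
Event 1: SEND 0->1: VV[0][0]++ -> VV[0]=[1, 0, 0, 0], msg_vec=[1, 0, 0, 0]; VV[1]=max(VV[1],msg_vec) then VV[1][1]++ -> VV[1]=[1, 1, 0, 0]
Event 2: LOCAL 1: VV[1][1]++ -> VV[1]=[1, 2, 0, 0]
Event 3: LOCAL 2: VV[2][2]++ -> VV[2]=[0, 0, 1, 0]
Event 4: SEND 1->0: VV[1][1]++ -> VV[1]=[1, 3, 0, 0], msg_vec=[1, 3, 0, 0]; VV[0]=max(VV[0],msg_vec) then VV[0][0]++ -> VV[0]=[2, 3, 0, 0]
Event 5: LOCAL 1: VV[1][1]++ -> VV[1]=[1, 4, 0, 0]
Event 6: LOCAL 2: VV[2][2]++ -> VV[2]=[0, 0, 2, 0]
Event 7: LOCAL 2: VV[2][2]++ -> VV[2]=[0, 0, 3, 0]
Event 8: SEND 3->2: VV[3][3]++ -> VV[3]=[0, 0, 0, 1], msg_vec=[0, 0, 0, 1]; VV[2]=max(VV[2],msg_vec) then VV[2][2]++ -> VV[2]=[0, 0, 4, 1]
Event 9: SEND 3->0: VV[3][3]++ -> VV[3]=[0, 0, 0, 2], msg_vec=[0, 0, 0, 2]; VV[0]=max(VV[0],msg_vec) then VV[0][0]++ -> VV[0]=[3, 3, 0, 2]
Event 3 stamp: [0, 0, 1, 0]
Event 4 stamp: [1, 3, 0, 0]
[0, 0, 1, 0] <= [1, 3, 0, 0]? False
[1, 3, 0, 0] <= [0, 0, 1, 0]? False
Relation: concurrent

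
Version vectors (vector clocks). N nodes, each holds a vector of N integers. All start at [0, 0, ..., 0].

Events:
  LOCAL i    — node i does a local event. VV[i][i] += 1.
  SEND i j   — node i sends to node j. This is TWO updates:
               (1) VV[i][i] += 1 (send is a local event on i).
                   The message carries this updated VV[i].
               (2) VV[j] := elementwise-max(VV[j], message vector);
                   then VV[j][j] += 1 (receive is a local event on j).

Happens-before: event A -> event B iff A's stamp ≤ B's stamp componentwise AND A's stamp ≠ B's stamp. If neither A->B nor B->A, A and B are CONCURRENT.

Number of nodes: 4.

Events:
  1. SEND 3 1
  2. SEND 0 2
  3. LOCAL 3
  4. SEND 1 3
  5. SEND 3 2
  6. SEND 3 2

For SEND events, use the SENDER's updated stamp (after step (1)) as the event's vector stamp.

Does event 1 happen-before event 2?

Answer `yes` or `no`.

Initial: VV[0]=[0, 0, 0, 0]
Initial: VV[1]=[0, 0, 0, 0]
Initial: VV[2]=[0, 0, 0, 0]
Initial: VV[3]=[0, 0, 0, 0]
Event 1: SEND 3->1: VV[3][3]++ -> VV[3]=[0, 0, 0, 1], msg_vec=[0, 0, 0, 1]; VV[1]=max(VV[1],msg_vec) then VV[1][1]++ -> VV[1]=[0, 1, 0, 1]
Event 2: SEND 0->2: VV[0][0]++ -> VV[0]=[1, 0, 0, 0], msg_vec=[1, 0, 0, 0]; VV[2]=max(VV[2],msg_vec) then VV[2][2]++ -> VV[2]=[1, 0, 1, 0]
Event 3: LOCAL 3: VV[3][3]++ -> VV[3]=[0, 0, 0, 2]
Event 4: SEND 1->3: VV[1][1]++ -> VV[1]=[0, 2, 0, 1], msg_vec=[0, 2, 0, 1]; VV[3]=max(VV[3],msg_vec) then VV[3][3]++ -> VV[3]=[0, 2, 0, 3]
Event 5: SEND 3->2: VV[3][3]++ -> VV[3]=[0, 2, 0, 4], msg_vec=[0, 2, 0, 4]; VV[2]=max(VV[2],msg_vec) then VV[2][2]++ -> VV[2]=[1, 2, 2, 4]
Event 6: SEND 3->2: VV[3][3]++ -> VV[3]=[0, 2, 0, 5], msg_vec=[0, 2, 0, 5]; VV[2]=max(VV[2],msg_vec) then VV[2][2]++ -> VV[2]=[1, 2, 3, 5]
Event 1 stamp: [0, 0, 0, 1]
Event 2 stamp: [1, 0, 0, 0]
[0, 0, 0, 1] <= [1, 0, 0, 0]? False. Equal? False. Happens-before: False

Answer: no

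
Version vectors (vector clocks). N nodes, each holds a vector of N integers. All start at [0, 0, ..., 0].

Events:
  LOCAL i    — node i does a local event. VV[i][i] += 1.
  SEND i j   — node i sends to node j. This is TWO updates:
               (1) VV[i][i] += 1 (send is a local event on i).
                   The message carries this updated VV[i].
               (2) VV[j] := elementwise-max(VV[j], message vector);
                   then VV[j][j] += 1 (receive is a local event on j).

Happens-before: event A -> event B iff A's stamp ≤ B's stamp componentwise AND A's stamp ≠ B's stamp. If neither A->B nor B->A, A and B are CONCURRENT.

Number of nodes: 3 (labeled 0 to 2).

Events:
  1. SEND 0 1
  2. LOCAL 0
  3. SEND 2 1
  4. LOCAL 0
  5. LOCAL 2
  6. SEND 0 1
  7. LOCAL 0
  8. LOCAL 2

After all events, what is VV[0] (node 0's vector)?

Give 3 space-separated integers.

Answer: 5 0 0

Derivation:
Initial: VV[0]=[0, 0, 0]
Initial: VV[1]=[0, 0, 0]
Initial: VV[2]=[0, 0, 0]
Event 1: SEND 0->1: VV[0][0]++ -> VV[0]=[1, 0, 0], msg_vec=[1, 0, 0]; VV[1]=max(VV[1],msg_vec) then VV[1][1]++ -> VV[1]=[1, 1, 0]
Event 2: LOCAL 0: VV[0][0]++ -> VV[0]=[2, 0, 0]
Event 3: SEND 2->1: VV[2][2]++ -> VV[2]=[0, 0, 1], msg_vec=[0, 0, 1]; VV[1]=max(VV[1],msg_vec) then VV[1][1]++ -> VV[1]=[1, 2, 1]
Event 4: LOCAL 0: VV[0][0]++ -> VV[0]=[3, 0, 0]
Event 5: LOCAL 2: VV[2][2]++ -> VV[2]=[0, 0, 2]
Event 6: SEND 0->1: VV[0][0]++ -> VV[0]=[4, 0, 0], msg_vec=[4, 0, 0]; VV[1]=max(VV[1],msg_vec) then VV[1][1]++ -> VV[1]=[4, 3, 1]
Event 7: LOCAL 0: VV[0][0]++ -> VV[0]=[5, 0, 0]
Event 8: LOCAL 2: VV[2][2]++ -> VV[2]=[0, 0, 3]
Final vectors: VV[0]=[5, 0, 0]; VV[1]=[4, 3, 1]; VV[2]=[0, 0, 3]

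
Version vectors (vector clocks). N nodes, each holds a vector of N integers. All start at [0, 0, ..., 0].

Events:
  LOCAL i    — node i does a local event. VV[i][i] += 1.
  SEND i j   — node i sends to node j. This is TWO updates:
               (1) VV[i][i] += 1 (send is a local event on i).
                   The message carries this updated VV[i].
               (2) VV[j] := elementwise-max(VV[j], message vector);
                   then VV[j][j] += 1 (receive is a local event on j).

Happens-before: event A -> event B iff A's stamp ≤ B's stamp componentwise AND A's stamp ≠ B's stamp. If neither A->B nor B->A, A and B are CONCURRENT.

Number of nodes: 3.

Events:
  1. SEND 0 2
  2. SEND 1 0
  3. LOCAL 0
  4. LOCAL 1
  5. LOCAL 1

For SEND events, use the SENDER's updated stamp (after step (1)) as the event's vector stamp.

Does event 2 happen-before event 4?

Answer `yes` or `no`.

Initial: VV[0]=[0, 0, 0]
Initial: VV[1]=[0, 0, 0]
Initial: VV[2]=[0, 0, 0]
Event 1: SEND 0->2: VV[0][0]++ -> VV[0]=[1, 0, 0], msg_vec=[1, 0, 0]; VV[2]=max(VV[2],msg_vec) then VV[2][2]++ -> VV[2]=[1, 0, 1]
Event 2: SEND 1->0: VV[1][1]++ -> VV[1]=[0, 1, 0], msg_vec=[0, 1, 0]; VV[0]=max(VV[0],msg_vec) then VV[0][0]++ -> VV[0]=[2, 1, 0]
Event 3: LOCAL 0: VV[0][0]++ -> VV[0]=[3, 1, 0]
Event 4: LOCAL 1: VV[1][1]++ -> VV[1]=[0, 2, 0]
Event 5: LOCAL 1: VV[1][1]++ -> VV[1]=[0, 3, 0]
Event 2 stamp: [0, 1, 0]
Event 4 stamp: [0, 2, 0]
[0, 1, 0] <= [0, 2, 0]? True. Equal? False. Happens-before: True

Answer: yes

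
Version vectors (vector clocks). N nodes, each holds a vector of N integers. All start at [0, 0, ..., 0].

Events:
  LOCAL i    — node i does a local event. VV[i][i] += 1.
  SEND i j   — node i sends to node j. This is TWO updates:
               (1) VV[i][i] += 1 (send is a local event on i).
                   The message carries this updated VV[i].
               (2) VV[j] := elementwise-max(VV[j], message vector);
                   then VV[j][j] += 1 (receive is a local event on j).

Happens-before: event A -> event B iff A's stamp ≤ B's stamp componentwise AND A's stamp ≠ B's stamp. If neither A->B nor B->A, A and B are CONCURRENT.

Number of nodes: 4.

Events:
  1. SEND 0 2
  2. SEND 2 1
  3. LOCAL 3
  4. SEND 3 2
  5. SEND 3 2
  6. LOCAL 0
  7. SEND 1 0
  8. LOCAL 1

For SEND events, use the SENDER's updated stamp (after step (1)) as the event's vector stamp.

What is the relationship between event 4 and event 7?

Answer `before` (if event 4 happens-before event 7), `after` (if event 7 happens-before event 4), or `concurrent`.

Answer: concurrent

Derivation:
Initial: VV[0]=[0, 0, 0, 0]
Initial: VV[1]=[0, 0, 0, 0]
Initial: VV[2]=[0, 0, 0, 0]
Initial: VV[3]=[0, 0, 0, 0]
Event 1: SEND 0->2: VV[0][0]++ -> VV[0]=[1, 0, 0, 0], msg_vec=[1, 0, 0, 0]; VV[2]=max(VV[2],msg_vec) then VV[2][2]++ -> VV[2]=[1, 0, 1, 0]
Event 2: SEND 2->1: VV[2][2]++ -> VV[2]=[1, 0, 2, 0], msg_vec=[1, 0, 2, 0]; VV[1]=max(VV[1],msg_vec) then VV[1][1]++ -> VV[1]=[1, 1, 2, 0]
Event 3: LOCAL 3: VV[3][3]++ -> VV[3]=[0, 0, 0, 1]
Event 4: SEND 3->2: VV[3][3]++ -> VV[3]=[0, 0, 0, 2], msg_vec=[0, 0, 0, 2]; VV[2]=max(VV[2],msg_vec) then VV[2][2]++ -> VV[2]=[1, 0, 3, 2]
Event 5: SEND 3->2: VV[3][3]++ -> VV[3]=[0, 0, 0, 3], msg_vec=[0, 0, 0, 3]; VV[2]=max(VV[2],msg_vec) then VV[2][2]++ -> VV[2]=[1, 0, 4, 3]
Event 6: LOCAL 0: VV[0][0]++ -> VV[0]=[2, 0, 0, 0]
Event 7: SEND 1->0: VV[1][1]++ -> VV[1]=[1, 2, 2, 0], msg_vec=[1, 2, 2, 0]; VV[0]=max(VV[0],msg_vec) then VV[0][0]++ -> VV[0]=[3, 2, 2, 0]
Event 8: LOCAL 1: VV[1][1]++ -> VV[1]=[1, 3, 2, 0]
Event 4 stamp: [0, 0, 0, 2]
Event 7 stamp: [1, 2, 2, 0]
[0, 0, 0, 2] <= [1, 2, 2, 0]? False
[1, 2, 2, 0] <= [0, 0, 0, 2]? False
Relation: concurrent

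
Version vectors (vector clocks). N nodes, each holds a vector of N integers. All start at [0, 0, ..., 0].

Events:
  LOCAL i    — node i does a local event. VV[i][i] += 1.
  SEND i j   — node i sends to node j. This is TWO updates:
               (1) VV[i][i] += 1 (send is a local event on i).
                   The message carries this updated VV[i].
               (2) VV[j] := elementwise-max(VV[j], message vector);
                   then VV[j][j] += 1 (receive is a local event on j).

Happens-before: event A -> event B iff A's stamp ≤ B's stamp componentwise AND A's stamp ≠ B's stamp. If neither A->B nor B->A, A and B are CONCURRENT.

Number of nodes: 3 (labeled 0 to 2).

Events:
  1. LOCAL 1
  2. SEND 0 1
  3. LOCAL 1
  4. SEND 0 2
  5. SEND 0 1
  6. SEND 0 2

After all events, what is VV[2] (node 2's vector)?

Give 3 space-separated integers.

Initial: VV[0]=[0, 0, 0]
Initial: VV[1]=[0, 0, 0]
Initial: VV[2]=[0, 0, 0]
Event 1: LOCAL 1: VV[1][1]++ -> VV[1]=[0, 1, 0]
Event 2: SEND 0->1: VV[0][0]++ -> VV[0]=[1, 0, 0], msg_vec=[1, 0, 0]; VV[1]=max(VV[1],msg_vec) then VV[1][1]++ -> VV[1]=[1, 2, 0]
Event 3: LOCAL 1: VV[1][1]++ -> VV[1]=[1, 3, 0]
Event 4: SEND 0->2: VV[0][0]++ -> VV[0]=[2, 0, 0], msg_vec=[2, 0, 0]; VV[2]=max(VV[2],msg_vec) then VV[2][2]++ -> VV[2]=[2, 0, 1]
Event 5: SEND 0->1: VV[0][0]++ -> VV[0]=[3, 0, 0], msg_vec=[3, 0, 0]; VV[1]=max(VV[1],msg_vec) then VV[1][1]++ -> VV[1]=[3, 4, 0]
Event 6: SEND 0->2: VV[0][0]++ -> VV[0]=[4, 0, 0], msg_vec=[4, 0, 0]; VV[2]=max(VV[2],msg_vec) then VV[2][2]++ -> VV[2]=[4, 0, 2]
Final vectors: VV[0]=[4, 0, 0]; VV[1]=[3, 4, 0]; VV[2]=[4, 0, 2]

Answer: 4 0 2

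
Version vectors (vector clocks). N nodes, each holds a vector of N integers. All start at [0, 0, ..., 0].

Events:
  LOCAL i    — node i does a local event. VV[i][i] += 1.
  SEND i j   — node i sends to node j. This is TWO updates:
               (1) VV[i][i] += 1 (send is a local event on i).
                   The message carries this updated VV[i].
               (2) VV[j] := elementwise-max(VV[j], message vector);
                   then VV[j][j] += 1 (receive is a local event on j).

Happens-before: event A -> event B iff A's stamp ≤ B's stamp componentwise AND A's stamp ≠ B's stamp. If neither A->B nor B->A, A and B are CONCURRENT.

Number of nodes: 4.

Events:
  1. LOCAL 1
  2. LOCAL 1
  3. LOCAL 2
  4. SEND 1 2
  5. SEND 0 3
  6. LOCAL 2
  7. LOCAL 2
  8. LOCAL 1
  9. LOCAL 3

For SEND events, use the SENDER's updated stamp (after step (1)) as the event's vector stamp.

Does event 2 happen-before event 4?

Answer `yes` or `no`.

Initial: VV[0]=[0, 0, 0, 0]
Initial: VV[1]=[0, 0, 0, 0]
Initial: VV[2]=[0, 0, 0, 0]
Initial: VV[3]=[0, 0, 0, 0]
Event 1: LOCAL 1: VV[1][1]++ -> VV[1]=[0, 1, 0, 0]
Event 2: LOCAL 1: VV[1][1]++ -> VV[1]=[0, 2, 0, 0]
Event 3: LOCAL 2: VV[2][2]++ -> VV[2]=[0, 0, 1, 0]
Event 4: SEND 1->2: VV[1][1]++ -> VV[1]=[0, 3, 0, 0], msg_vec=[0, 3, 0, 0]; VV[2]=max(VV[2],msg_vec) then VV[2][2]++ -> VV[2]=[0, 3, 2, 0]
Event 5: SEND 0->3: VV[0][0]++ -> VV[0]=[1, 0, 0, 0], msg_vec=[1, 0, 0, 0]; VV[3]=max(VV[3],msg_vec) then VV[3][3]++ -> VV[3]=[1, 0, 0, 1]
Event 6: LOCAL 2: VV[2][2]++ -> VV[2]=[0, 3, 3, 0]
Event 7: LOCAL 2: VV[2][2]++ -> VV[2]=[0, 3, 4, 0]
Event 8: LOCAL 1: VV[1][1]++ -> VV[1]=[0, 4, 0, 0]
Event 9: LOCAL 3: VV[3][3]++ -> VV[3]=[1, 0, 0, 2]
Event 2 stamp: [0, 2, 0, 0]
Event 4 stamp: [0, 3, 0, 0]
[0, 2, 0, 0] <= [0, 3, 0, 0]? True. Equal? False. Happens-before: True

Answer: yes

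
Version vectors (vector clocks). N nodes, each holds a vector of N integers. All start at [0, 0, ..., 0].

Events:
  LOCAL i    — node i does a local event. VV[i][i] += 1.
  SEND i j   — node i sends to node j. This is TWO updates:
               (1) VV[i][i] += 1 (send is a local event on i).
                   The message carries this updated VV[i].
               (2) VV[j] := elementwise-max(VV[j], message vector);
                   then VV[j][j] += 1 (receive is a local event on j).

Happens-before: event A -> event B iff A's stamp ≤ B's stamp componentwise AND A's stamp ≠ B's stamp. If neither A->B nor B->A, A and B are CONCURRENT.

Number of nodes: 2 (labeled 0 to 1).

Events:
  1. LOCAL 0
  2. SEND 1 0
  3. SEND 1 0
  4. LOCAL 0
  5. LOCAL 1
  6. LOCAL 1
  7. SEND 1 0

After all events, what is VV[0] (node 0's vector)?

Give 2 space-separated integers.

Answer: 5 5

Derivation:
Initial: VV[0]=[0, 0]
Initial: VV[1]=[0, 0]
Event 1: LOCAL 0: VV[0][0]++ -> VV[0]=[1, 0]
Event 2: SEND 1->0: VV[1][1]++ -> VV[1]=[0, 1], msg_vec=[0, 1]; VV[0]=max(VV[0],msg_vec) then VV[0][0]++ -> VV[0]=[2, 1]
Event 3: SEND 1->0: VV[1][1]++ -> VV[1]=[0, 2], msg_vec=[0, 2]; VV[0]=max(VV[0],msg_vec) then VV[0][0]++ -> VV[0]=[3, 2]
Event 4: LOCAL 0: VV[0][0]++ -> VV[0]=[4, 2]
Event 5: LOCAL 1: VV[1][1]++ -> VV[1]=[0, 3]
Event 6: LOCAL 1: VV[1][1]++ -> VV[1]=[0, 4]
Event 7: SEND 1->0: VV[1][1]++ -> VV[1]=[0, 5], msg_vec=[0, 5]; VV[0]=max(VV[0],msg_vec) then VV[0][0]++ -> VV[0]=[5, 5]
Final vectors: VV[0]=[5, 5]; VV[1]=[0, 5]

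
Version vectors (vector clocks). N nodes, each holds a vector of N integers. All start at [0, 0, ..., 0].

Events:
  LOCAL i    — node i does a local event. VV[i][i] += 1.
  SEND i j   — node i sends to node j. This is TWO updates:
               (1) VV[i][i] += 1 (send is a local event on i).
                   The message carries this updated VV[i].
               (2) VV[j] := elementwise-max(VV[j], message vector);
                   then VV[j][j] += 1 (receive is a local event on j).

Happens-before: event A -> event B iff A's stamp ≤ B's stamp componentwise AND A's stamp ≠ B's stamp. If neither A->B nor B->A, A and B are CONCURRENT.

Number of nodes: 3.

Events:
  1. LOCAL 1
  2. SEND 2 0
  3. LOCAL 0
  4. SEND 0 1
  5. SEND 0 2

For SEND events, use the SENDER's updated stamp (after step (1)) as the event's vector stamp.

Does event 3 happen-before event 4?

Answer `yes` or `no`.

Answer: yes

Derivation:
Initial: VV[0]=[0, 0, 0]
Initial: VV[1]=[0, 0, 0]
Initial: VV[2]=[0, 0, 0]
Event 1: LOCAL 1: VV[1][1]++ -> VV[1]=[0, 1, 0]
Event 2: SEND 2->0: VV[2][2]++ -> VV[2]=[0, 0, 1], msg_vec=[0, 0, 1]; VV[0]=max(VV[0],msg_vec) then VV[0][0]++ -> VV[0]=[1, 0, 1]
Event 3: LOCAL 0: VV[0][0]++ -> VV[0]=[2, 0, 1]
Event 4: SEND 0->1: VV[0][0]++ -> VV[0]=[3, 0, 1], msg_vec=[3, 0, 1]; VV[1]=max(VV[1],msg_vec) then VV[1][1]++ -> VV[1]=[3, 2, 1]
Event 5: SEND 0->2: VV[0][0]++ -> VV[0]=[4, 0, 1], msg_vec=[4, 0, 1]; VV[2]=max(VV[2],msg_vec) then VV[2][2]++ -> VV[2]=[4, 0, 2]
Event 3 stamp: [2, 0, 1]
Event 4 stamp: [3, 0, 1]
[2, 0, 1] <= [3, 0, 1]? True. Equal? False. Happens-before: True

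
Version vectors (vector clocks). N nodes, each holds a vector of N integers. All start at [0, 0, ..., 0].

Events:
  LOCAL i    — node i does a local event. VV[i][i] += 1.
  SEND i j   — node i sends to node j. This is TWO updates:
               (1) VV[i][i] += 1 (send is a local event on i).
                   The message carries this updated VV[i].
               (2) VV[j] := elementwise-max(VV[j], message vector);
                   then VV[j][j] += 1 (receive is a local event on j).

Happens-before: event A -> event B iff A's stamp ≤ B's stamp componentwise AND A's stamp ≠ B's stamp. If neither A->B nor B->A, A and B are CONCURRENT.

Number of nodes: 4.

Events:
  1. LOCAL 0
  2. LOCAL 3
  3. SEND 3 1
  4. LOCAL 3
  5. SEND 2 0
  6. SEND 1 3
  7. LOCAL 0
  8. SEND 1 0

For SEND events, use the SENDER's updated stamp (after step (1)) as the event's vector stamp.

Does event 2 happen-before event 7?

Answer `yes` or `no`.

Initial: VV[0]=[0, 0, 0, 0]
Initial: VV[1]=[0, 0, 0, 0]
Initial: VV[2]=[0, 0, 0, 0]
Initial: VV[3]=[0, 0, 0, 0]
Event 1: LOCAL 0: VV[0][0]++ -> VV[0]=[1, 0, 0, 0]
Event 2: LOCAL 3: VV[3][3]++ -> VV[3]=[0, 0, 0, 1]
Event 3: SEND 3->1: VV[3][3]++ -> VV[3]=[0, 0, 0, 2], msg_vec=[0, 0, 0, 2]; VV[1]=max(VV[1],msg_vec) then VV[1][1]++ -> VV[1]=[0, 1, 0, 2]
Event 4: LOCAL 3: VV[3][3]++ -> VV[3]=[0, 0, 0, 3]
Event 5: SEND 2->0: VV[2][2]++ -> VV[2]=[0, 0, 1, 0], msg_vec=[0, 0, 1, 0]; VV[0]=max(VV[0],msg_vec) then VV[0][0]++ -> VV[0]=[2, 0, 1, 0]
Event 6: SEND 1->3: VV[1][1]++ -> VV[1]=[0, 2, 0, 2], msg_vec=[0, 2, 0, 2]; VV[3]=max(VV[3],msg_vec) then VV[3][3]++ -> VV[3]=[0, 2, 0, 4]
Event 7: LOCAL 0: VV[0][0]++ -> VV[0]=[3, 0, 1, 0]
Event 8: SEND 1->0: VV[1][1]++ -> VV[1]=[0, 3, 0, 2], msg_vec=[0, 3, 0, 2]; VV[0]=max(VV[0],msg_vec) then VV[0][0]++ -> VV[0]=[4, 3, 1, 2]
Event 2 stamp: [0, 0, 0, 1]
Event 7 stamp: [3, 0, 1, 0]
[0, 0, 0, 1] <= [3, 0, 1, 0]? False. Equal? False. Happens-before: False

Answer: no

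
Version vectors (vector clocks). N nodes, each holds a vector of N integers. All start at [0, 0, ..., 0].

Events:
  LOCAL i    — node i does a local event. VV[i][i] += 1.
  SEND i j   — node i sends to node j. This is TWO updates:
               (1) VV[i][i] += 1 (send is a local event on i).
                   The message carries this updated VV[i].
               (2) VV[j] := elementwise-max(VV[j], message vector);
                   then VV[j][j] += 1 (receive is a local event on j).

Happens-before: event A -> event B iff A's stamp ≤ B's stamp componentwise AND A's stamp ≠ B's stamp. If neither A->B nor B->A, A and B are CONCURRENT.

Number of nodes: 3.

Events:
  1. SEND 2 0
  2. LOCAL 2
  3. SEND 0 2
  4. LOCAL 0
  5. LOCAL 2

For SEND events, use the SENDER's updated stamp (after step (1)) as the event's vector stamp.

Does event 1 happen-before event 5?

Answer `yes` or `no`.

Answer: yes

Derivation:
Initial: VV[0]=[0, 0, 0]
Initial: VV[1]=[0, 0, 0]
Initial: VV[2]=[0, 0, 0]
Event 1: SEND 2->0: VV[2][2]++ -> VV[2]=[0, 0, 1], msg_vec=[0, 0, 1]; VV[0]=max(VV[0],msg_vec) then VV[0][0]++ -> VV[0]=[1, 0, 1]
Event 2: LOCAL 2: VV[2][2]++ -> VV[2]=[0, 0, 2]
Event 3: SEND 0->2: VV[0][0]++ -> VV[0]=[2, 0, 1], msg_vec=[2, 0, 1]; VV[2]=max(VV[2],msg_vec) then VV[2][2]++ -> VV[2]=[2, 0, 3]
Event 4: LOCAL 0: VV[0][0]++ -> VV[0]=[3, 0, 1]
Event 5: LOCAL 2: VV[2][2]++ -> VV[2]=[2, 0, 4]
Event 1 stamp: [0, 0, 1]
Event 5 stamp: [2, 0, 4]
[0, 0, 1] <= [2, 0, 4]? True. Equal? False. Happens-before: True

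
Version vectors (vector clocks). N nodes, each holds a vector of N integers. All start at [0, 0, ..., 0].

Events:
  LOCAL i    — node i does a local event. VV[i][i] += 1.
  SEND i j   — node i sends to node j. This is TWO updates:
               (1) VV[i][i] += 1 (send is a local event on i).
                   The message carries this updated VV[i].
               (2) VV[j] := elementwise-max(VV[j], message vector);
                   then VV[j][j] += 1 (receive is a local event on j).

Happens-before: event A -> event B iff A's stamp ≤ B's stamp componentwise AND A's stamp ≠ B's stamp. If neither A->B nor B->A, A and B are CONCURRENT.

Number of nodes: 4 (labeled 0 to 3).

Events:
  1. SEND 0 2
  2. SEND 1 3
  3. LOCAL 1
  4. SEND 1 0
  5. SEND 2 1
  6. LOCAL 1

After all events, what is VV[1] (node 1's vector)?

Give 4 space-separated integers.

Answer: 1 5 2 0

Derivation:
Initial: VV[0]=[0, 0, 0, 0]
Initial: VV[1]=[0, 0, 0, 0]
Initial: VV[2]=[0, 0, 0, 0]
Initial: VV[3]=[0, 0, 0, 0]
Event 1: SEND 0->2: VV[0][0]++ -> VV[0]=[1, 0, 0, 0], msg_vec=[1, 0, 0, 0]; VV[2]=max(VV[2],msg_vec) then VV[2][2]++ -> VV[2]=[1, 0, 1, 0]
Event 2: SEND 1->3: VV[1][1]++ -> VV[1]=[0, 1, 0, 0], msg_vec=[0, 1, 0, 0]; VV[3]=max(VV[3],msg_vec) then VV[3][3]++ -> VV[3]=[0, 1, 0, 1]
Event 3: LOCAL 1: VV[1][1]++ -> VV[1]=[0, 2, 0, 0]
Event 4: SEND 1->0: VV[1][1]++ -> VV[1]=[0, 3, 0, 0], msg_vec=[0, 3, 0, 0]; VV[0]=max(VV[0],msg_vec) then VV[0][0]++ -> VV[0]=[2, 3, 0, 0]
Event 5: SEND 2->1: VV[2][2]++ -> VV[2]=[1, 0, 2, 0], msg_vec=[1, 0, 2, 0]; VV[1]=max(VV[1],msg_vec) then VV[1][1]++ -> VV[1]=[1, 4, 2, 0]
Event 6: LOCAL 1: VV[1][1]++ -> VV[1]=[1, 5, 2, 0]
Final vectors: VV[0]=[2, 3, 0, 0]; VV[1]=[1, 5, 2, 0]; VV[2]=[1, 0, 2, 0]; VV[3]=[0, 1, 0, 1]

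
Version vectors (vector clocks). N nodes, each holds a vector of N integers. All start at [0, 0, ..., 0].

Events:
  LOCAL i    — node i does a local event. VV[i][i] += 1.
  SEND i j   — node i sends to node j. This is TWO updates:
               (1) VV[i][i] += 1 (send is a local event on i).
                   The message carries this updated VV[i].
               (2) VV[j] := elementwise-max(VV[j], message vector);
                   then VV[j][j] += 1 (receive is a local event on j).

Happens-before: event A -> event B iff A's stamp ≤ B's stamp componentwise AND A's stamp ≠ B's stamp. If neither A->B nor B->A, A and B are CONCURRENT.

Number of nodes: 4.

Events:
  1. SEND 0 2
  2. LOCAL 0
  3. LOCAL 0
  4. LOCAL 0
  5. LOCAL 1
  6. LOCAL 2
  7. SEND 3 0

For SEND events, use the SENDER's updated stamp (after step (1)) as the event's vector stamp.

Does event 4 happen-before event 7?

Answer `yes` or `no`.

Answer: no

Derivation:
Initial: VV[0]=[0, 0, 0, 0]
Initial: VV[1]=[0, 0, 0, 0]
Initial: VV[2]=[0, 0, 0, 0]
Initial: VV[3]=[0, 0, 0, 0]
Event 1: SEND 0->2: VV[0][0]++ -> VV[0]=[1, 0, 0, 0], msg_vec=[1, 0, 0, 0]; VV[2]=max(VV[2],msg_vec) then VV[2][2]++ -> VV[2]=[1, 0, 1, 0]
Event 2: LOCAL 0: VV[0][0]++ -> VV[0]=[2, 0, 0, 0]
Event 3: LOCAL 0: VV[0][0]++ -> VV[0]=[3, 0, 0, 0]
Event 4: LOCAL 0: VV[0][0]++ -> VV[0]=[4, 0, 0, 0]
Event 5: LOCAL 1: VV[1][1]++ -> VV[1]=[0, 1, 0, 0]
Event 6: LOCAL 2: VV[2][2]++ -> VV[2]=[1, 0, 2, 0]
Event 7: SEND 3->0: VV[3][3]++ -> VV[3]=[0, 0, 0, 1], msg_vec=[0, 0, 0, 1]; VV[0]=max(VV[0],msg_vec) then VV[0][0]++ -> VV[0]=[5, 0, 0, 1]
Event 4 stamp: [4, 0, 0, 0]
Event 7 stamp: [0, 0, 0, 1]
[4, 0, 0, 0] <= [0, 0, 0, 1]? False. Equal? False. Happens-before: False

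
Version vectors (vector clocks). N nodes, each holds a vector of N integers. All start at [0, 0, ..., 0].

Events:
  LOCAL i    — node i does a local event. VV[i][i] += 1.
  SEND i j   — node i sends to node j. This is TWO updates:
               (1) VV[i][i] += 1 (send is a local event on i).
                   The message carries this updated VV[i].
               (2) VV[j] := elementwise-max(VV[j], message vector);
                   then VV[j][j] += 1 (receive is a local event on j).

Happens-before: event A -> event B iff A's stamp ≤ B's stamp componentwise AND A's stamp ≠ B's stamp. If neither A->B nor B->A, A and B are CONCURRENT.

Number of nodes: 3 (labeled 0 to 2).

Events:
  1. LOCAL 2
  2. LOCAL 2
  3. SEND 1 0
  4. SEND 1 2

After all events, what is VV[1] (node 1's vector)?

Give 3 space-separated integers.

Answer: 0 2 0

Derivation:
Initial: VV[0]=[0, 0, 0]
Initial: VV[1]=[0, 0, 0]
Initial: VV[2]=[0, 0, 0]
Event 1: LOCAL 2: VV[2][2]++ -> VV[2]=[0, 0, 1]
Event 2: LOCAL 2: VV[2][2]++ -> VV[2]=[0, 0, 2]
Event 3: SEND 1->0: VV[1][1]++ -> VV[1]=[0, 1, 0], msg_vec=[0, 1, 0]; VV[0]=max(VV[0],msg_vec) then VV[0][0]++ -> VV[0]=[1, 1, 0]
Event 4: SEND 1->2: VV[1][1]++ -> VV[1]=[0, 2, 0], msg_vec=[0, 2, 0]; VV[2]=max(VV[2],msg_vec) then VV[2][2]++ -> VV[2]=[0, 2, 3]
Final vectors: VV[0]=[1, 1, 0]; VV[1]=[0, 2, 0]; VV[2]=[0, 2, 3]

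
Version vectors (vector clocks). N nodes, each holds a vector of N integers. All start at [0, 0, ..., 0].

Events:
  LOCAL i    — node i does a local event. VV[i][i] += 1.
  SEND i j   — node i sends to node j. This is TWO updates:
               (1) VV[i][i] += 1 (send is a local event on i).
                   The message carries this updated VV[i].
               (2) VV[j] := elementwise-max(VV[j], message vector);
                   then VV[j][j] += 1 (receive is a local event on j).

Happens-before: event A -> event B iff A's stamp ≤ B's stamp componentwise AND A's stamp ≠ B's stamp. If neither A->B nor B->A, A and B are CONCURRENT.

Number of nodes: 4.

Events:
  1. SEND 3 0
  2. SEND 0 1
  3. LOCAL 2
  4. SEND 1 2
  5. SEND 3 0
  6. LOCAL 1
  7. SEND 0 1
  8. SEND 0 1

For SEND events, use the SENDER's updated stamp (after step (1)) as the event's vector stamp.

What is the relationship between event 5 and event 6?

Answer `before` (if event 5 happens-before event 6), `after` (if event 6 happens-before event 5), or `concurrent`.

Initial: VV[0]=[0, 0, 0, 0]
Initial: VV[1]=[0, 0, 0, 0]
Initial: VV[2]=[0, 0, 0, 0]
Initial: VV[3]=[0, 0, 0, 0]
Event 1: SEND 3->0: VV[3][3]++ -> VV[3]=[0, 0, 0, 1], msg_vec=[0, 0, 0, 1]; VV[0]=max(VV[0],msg_vec) then VV[0][0]++ -> VV[0]=[1, 0, 0, 1]
Event 2: SEND 0->1: VV[0][0]++ -> VV[0]=[2, 0, 0, 1], msg_vec=[2, 0, 0, 1]; VV[1]=max(VV[1],msg_vec) then VV[1][1]++ -> VV[1]=[2, 1, 0, 1]
Event 3: LOCAL 2: VV[2][2]++ -> VV[2]=[0, 0, 1, 0]
Event 4: SEND 1->2: VV[1][1]++ -> VV[1]=[2, 2, 0, 1], msg_vec=[2, 2, 0, 1]; VV[2]=max(VV[2],msg_vec) then VV[2][2]++ -> VV[2]=[2, 2, 2, 1]
Event 5: SEND 3->0: VV[3][3]++ -> VV[3]=[0, 0, 0, 2], msg_vec=[0, 0, 0, 2]; VV[0]=max(VV[0],msg_vec) then VV[0][0]++ -> VV[0]=[3, 0, 0, 2]
Event 6: LOCAL 1: VV[1][1]++ -> VV[1]=[2, 3, 0, 1]
Event 7: SEND 0->1: VV[0][0]++ -> VV[0]=[4, 0, 0, 2], msg_vec=[4, 0, 0, 2]; VV[1]=max(VV[1],msg_vec) then VV[1][1]++ -> VV[1]=[4, 4, 0, 2]
Event 8: SEND 0->1: VV[0][0]++ -> VV[0]=[5, 0, 0, 2], msg_vec=[5, 0, 0, 2]; VV[1]=max(VV[1],msg_vec) then VV[1][1]++ -> VV[1]=[5, 5, 0, 2]
Event 5 stamp: [0, 0, 0, 2]
Event 6 stamp: [2, 3, 0, 1]
[0, 0, 0, 2] <= [2, 3, 0, 1]? False
[2, 3, 0, 1] <= [0, 0, 0, 2]? False
Relation: concurrent

Answer: concurrent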